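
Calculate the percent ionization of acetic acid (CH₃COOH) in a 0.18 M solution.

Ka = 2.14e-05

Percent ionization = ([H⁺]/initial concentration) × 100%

Using Ka equilibrium: x² + Ka×x - Ka×C = 0. Solving: [H⁺] = 1.9520e-03. Percent = (1.9520e-03/0.18) × 100

Percent ionization = 1.08%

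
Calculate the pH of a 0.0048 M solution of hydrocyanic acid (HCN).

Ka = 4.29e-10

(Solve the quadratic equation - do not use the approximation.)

x² + Ka×x - Ka×C = 0. Using quadratic formula: [H⁺] = 1.4348e-06

pH = 5.84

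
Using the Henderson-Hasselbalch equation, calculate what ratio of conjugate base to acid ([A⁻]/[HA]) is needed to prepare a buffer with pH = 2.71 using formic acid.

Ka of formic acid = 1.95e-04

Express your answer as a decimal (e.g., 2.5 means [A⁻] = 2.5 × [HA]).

pKa = -log(1.95e-04) = 3.7100. pH = pKa + log([A⁻]/[HA]), so log([A⁻]/[HA]) = pH − pKa = 2.71 − 3.7100 = -1.0000. [A⁻]/[HA] = 10^(-1.0000) = 0.100

[A⁻]/[HA] = 0.100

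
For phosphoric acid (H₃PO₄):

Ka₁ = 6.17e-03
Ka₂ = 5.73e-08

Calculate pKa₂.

pKa₂ = -log(Ka₂) = -log(5.73e-08) = 7.24.

pK_{a2} = 7.24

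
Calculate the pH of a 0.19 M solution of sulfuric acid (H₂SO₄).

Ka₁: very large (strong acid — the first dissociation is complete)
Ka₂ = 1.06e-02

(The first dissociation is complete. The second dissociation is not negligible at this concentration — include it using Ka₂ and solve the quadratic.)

First dissociation is complete: [H⁺]₀ = [HSO₄⁻]₀ = C = 0.19 M. Second dissociation HSO₄⁻ ⇌ H⁺ + SO₄²⁻: let x = [SO₄²⁻]. Ka₂ = (C + x)·x / (C − x) = 1.06e-02 → x² + (C + Ka₂)·x − Ka₂·C = 0 → x² + 0.20060·x − 2.014e-03 = 0. x = (−0.20060 + √(0.20060² + 4 × 2.014e-03)) / 2 = 9.5822e-03 M. [H⁺] = C + x = 0.19 + 9.5822e-03 = 1.9958e-01 M. pH = -log(1.9958e-01) = 0.70.

pH = 0.70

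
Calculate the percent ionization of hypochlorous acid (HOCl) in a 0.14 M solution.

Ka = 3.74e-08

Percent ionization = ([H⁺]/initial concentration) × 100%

Using Ka equilibrium: x² + Ka×x - Ka×C = 0. Solving: [H⁺] = 7.2342e-05. Percent = (7.2342e-05/0.14) × 100

Percent ionization = 0.0517%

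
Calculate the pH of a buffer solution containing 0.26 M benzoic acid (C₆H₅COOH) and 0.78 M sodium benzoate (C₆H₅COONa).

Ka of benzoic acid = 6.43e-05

pKa = -log(6.43e-05) = 4.19. pH = pKa + log([A⁻]/[HA]) = 4.19 + log(0.78/0.26)

pH = 4.67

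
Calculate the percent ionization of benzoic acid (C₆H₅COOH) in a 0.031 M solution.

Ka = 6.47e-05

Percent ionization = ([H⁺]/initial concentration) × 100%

Using Ka equilibrium: x² + Ka×x - Ka×C = 0. Solving: [H⁺] = 1.3842e-03. Percent = (1.3842e-03/0.031) × 100

Percent ionization = 4.47%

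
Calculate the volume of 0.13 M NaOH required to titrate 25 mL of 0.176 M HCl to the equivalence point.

At equivalence: moles acid = moles base. moles HCl = 0.176 × 25/1000 = 0.0044 mol. V_base = moles / 0.13 × 1000 = 33.8 mL.

V_{base} = 33.8 mL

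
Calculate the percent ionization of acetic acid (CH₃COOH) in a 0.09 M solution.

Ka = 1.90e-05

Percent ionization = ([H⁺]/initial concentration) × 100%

Using Ka equilibrium: x² + Ka×x - Ka×C = 0. Solving: [H⁺] = 1.2982e-03. Percent = (1.2982e-03/0.09) × 100

Percent ionization = 1.44%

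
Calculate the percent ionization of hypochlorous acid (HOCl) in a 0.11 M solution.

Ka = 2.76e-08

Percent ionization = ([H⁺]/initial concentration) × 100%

Using Ka equilibrium: x² + Ka×x - Ka×C = 0. Solving: [H⁺] = 5.5086e-05. Percent = (5.5086e-05/0.11) × 100

Percent ionization = 0.0501%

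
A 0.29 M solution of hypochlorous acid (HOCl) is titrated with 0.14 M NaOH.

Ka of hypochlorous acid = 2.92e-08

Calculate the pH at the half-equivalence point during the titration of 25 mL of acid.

At half-equivalence [HA] = [A⁻], so Henderson-Hasselbalch gives pH = pKa = -log(2.92e-08) = 7.53.

pH = pKa = 7.53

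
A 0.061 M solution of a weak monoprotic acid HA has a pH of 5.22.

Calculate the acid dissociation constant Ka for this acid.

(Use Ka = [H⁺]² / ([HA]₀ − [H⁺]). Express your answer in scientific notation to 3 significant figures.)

[H⁺] = 10^(−pH) = 10^(−5.22) = 6.026e-06 M. For HA ⇌ H⁺ + A⁻, Ka = [H⁺][A⁻]/[HA] = [H⁺]² / ([HA]₀ − [H⁺]) = (6.026e-06)² / (0.061 − 6.026e-06) = 5.95e-10.

K_a = 5.95e-10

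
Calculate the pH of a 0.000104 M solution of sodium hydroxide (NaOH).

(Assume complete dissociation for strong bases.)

[OH⁻] = 0.000104 M for strong base. pOH = -log[OH⁻] = 3.98, pH = 14 - pOH

pH = 10.02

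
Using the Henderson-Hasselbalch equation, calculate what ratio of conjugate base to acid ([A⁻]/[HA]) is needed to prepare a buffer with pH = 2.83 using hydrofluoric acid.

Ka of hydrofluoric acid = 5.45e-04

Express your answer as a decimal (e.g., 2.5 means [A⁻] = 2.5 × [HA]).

pKa = -log(5.45e-04) = 3.2636. pH = pKa + log([A⁻]/[HA]), so log([A⁻]/[HA]) = pH − pKa = 2.83 − 3.2636 = -0.4336. [A⁻]/[HA] = 10^(-0.4336) = 0.368

[A⁻]/[HA] = 0.368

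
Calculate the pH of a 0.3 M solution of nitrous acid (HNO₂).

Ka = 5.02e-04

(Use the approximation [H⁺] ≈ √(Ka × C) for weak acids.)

[H⁺] = √(Ka × C) = √(5.02e-04 × 0.3) = 1.2272e-02. pH = -log(1.2272e-02)

pH = 1.91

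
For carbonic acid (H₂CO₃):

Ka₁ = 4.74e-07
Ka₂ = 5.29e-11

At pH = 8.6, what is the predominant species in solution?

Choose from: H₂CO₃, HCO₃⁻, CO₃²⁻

pKa₁ = 6.32, pKa₂ = 10.28. For a polyprotic acid the predominant species crosses at each pKa: below pKa_n the protonated form dominates, above it the deprotonated form does. At pH = 8.6, the predominant species is HCO₃⁻.

HCO₃⁻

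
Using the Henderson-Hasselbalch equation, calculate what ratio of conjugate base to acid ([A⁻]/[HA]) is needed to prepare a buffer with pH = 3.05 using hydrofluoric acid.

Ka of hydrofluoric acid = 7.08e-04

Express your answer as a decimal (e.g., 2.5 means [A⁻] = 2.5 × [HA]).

pKa = -log(7.08e-04) = 3.1500. pH = pKa + log([A⁻]/[HA]), so log([A⁻]/[HA]) = pH − pKa = 3.05 − 3.1500 = -0.1000. [A⁻]/[HA] = 10^(-0.1000) = 0.794

[A⁻]/[HA] = 0.794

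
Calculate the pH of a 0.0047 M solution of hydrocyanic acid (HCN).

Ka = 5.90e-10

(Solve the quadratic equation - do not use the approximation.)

x² + Ka×x - Ka×C = 0. Using quadratic formula: [H⁺] = 1.6649e-06

pH = 5.78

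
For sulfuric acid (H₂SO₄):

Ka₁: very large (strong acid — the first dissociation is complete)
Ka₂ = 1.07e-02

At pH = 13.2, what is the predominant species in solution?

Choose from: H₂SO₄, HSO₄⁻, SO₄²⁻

The first dissociation is complete, so H₂SO₄ itself is never the predominant species in water; pKa₂ = -log(1.07e-02) = 1.97. For a polyprotic acid the predominant species crosses at each pKa: below pKa_n the protonated form dominates, above it the deprotonated form does. At pH = 13.2, the predominant species is SO₄²⁻.

SO₄²⁻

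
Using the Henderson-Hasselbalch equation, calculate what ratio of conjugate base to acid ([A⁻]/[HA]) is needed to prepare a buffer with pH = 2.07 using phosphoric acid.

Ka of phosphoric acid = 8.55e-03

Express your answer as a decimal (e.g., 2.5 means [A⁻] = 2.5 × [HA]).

pKa = -log(8.55e-03) = 2.0680. pH = pKa + log([A⁻]/[HA]), so log([A⁻]/[HA]) = pH − pKa = 2.07 − 2.0680 = 0.0020. [A⁻]/[HA] = 10^(0.0020) = 1.00

[A⁻]/[HA] = 1.00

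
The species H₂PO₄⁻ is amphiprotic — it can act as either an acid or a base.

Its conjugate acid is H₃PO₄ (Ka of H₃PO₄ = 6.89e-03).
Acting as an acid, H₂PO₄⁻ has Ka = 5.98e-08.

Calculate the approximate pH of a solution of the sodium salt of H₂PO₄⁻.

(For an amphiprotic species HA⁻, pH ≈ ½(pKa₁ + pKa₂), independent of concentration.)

pKa₁ = -log(6.89e-03) = 2.16; pKa₂ = -log(5.98e-08) = 7.22. For an amphiprotic species, pH ≈ ½(pKa₁ + pKa₂) = ½(2.16 + 7.22) = 4.69.

pH = 4.69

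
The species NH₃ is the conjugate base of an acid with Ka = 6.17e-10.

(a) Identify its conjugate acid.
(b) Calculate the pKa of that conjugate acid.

(a) The conjugate acid is formed by adding one H⁺ to NH₃, giving NH₄⁺. (b) pKa = -log(Ka) = -log(6.17e-10) = 9.21.

Conjugate acid: NH₄⁺; pK_a = 9.21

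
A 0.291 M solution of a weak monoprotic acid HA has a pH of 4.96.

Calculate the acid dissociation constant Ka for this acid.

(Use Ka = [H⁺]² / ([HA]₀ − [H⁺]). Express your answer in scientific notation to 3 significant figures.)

[H⁺] = 10^(−pH) = 10^(−4.96) = 1.096e-05 M. For HA ⇌ H⁺ + A⁻, Ka = [H⁺][A⁻]/[HA] = [H⁺]² / ([HA]₀ − [H⁺]) = (1.096e-05)² / (0.291 − 1.096e-05) = 4.13e-10.

K_a = 4.13e-10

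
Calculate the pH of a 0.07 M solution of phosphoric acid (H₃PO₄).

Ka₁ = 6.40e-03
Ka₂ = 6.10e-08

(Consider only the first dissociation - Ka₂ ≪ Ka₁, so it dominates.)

First dissociation dominates. From Ka₁ = [H⁺][HA⁻]/[H₂A], x² + Ka₁·x − Ka₁·C = 0 with C = 0.07 M and Ka₁ = 6.40e-03. Solving: [H⁺] = (−Ka₁ + √(Ka₁² + 4·Ka₁·C)) / 2 = 1.8207e-02 M. pH = -log(1.8207e-02) = 1.74.

pH = 1.74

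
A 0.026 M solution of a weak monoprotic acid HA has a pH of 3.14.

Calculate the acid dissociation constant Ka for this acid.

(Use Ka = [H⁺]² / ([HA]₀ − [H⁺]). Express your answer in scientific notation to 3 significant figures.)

[H⁺] = 10^(−pH) = 10^(−3.14) = 7.244e-04 M. For HA ⇌ H⁺ + A⁻, Ka = [H⁺][A⁻]/[HA] = [H⁺]² / ([HA]₀ − [H⁺]) = (7.244e-04)² / (0.026 − 7.244e-04) = 2.08e-05.

K_a = 2.08e-05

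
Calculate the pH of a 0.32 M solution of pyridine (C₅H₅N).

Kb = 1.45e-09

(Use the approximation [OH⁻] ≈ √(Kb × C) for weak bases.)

[OH⁻] = √(Kb × C) = √(1.45e-09 × 0.32) = 2.1541e-05. pOH = 4.67, pH = 14 - pOH

pH = 9.33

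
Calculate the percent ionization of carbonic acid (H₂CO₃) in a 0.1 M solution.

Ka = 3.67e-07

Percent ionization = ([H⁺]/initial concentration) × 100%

Using Ka equilibrium: x² + Ka×x - Ka×C = 0. Solving: [H⁺] = 1.9139e-04. Percent = (1.9139e-04/0.1) × 100

Percent ionization = 0.191%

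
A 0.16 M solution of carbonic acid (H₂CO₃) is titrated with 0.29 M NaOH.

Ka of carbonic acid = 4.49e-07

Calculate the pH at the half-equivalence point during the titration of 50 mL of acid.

At half-equivalence [HA] = [A⁻], so Henderson-Hasselbalch gives pH = pKa = -log(4.49e-07) = 6.35.

pH = pKa = 6.35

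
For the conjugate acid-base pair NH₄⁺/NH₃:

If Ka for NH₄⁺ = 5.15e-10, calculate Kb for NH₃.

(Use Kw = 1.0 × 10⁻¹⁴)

For a conjugate pair Ka × Kb = Kw, so Kb = Kw/Ka = 1.0 × 10⁻¹⁴ / 5.15e-10 = 1.94e-05.

K_b = 1.94e-05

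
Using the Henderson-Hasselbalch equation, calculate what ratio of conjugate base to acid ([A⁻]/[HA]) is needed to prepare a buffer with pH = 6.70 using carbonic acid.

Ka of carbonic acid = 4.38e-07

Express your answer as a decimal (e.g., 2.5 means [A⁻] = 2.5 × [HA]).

pKa = -log(4.38e-07) = 6.3585. pH = pKa + log([A⁻]/[HA]), so log([A⁻]/[HA]) = pH − pKa = 6.70 − 6.3585 = 0.3415. [A⁻]/[HA] = 10^(0.3415) = 2.20

[A⁻]/[HA] = 2.20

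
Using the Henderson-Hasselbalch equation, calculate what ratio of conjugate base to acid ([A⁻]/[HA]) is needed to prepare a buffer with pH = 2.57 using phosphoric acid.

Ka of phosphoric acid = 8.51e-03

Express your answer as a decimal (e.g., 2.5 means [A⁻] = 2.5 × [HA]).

pKa = -log(8.51e-03) = 2.0701. pH = pKa + log([A⁻]/[HA]), so log([A⁻]/[HA]) = pH − pKa = 2.57 − 2.0701 = 0.4999. [A⁻]/[HA] = 10^(0.4999) = 3.16

[A⁻]/[HA] = 3.16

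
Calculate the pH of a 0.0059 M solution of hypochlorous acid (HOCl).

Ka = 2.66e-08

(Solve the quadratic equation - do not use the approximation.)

x² + Ka×x - Ka×C = 0. Using quadratic formula: [H⁺] = 1.2514e-05

pH = 4.90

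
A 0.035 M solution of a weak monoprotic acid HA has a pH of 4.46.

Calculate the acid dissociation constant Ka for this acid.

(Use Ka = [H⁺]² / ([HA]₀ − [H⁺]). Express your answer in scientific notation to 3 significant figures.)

[H⁺] = 10^(−pH) = 10^(−4.46) = 3.467e-05 M. For HA ⇌ H⁺ + A⁻, Ka = [H⁺][A⁻]/[HA] = [H⁺]² / ([HA]₀ − [H⁺]) = (3.467e-05)² / (0.035 − 3.467e-05) = 3.44e-08.

K_a = 3.44e-08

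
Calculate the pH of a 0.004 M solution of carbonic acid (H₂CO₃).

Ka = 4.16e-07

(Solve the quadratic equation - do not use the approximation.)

x² + Ka×x - Ka×C = 0. Using quadratic formula: [H⁺] = 4.0585e-05

pH = 4.39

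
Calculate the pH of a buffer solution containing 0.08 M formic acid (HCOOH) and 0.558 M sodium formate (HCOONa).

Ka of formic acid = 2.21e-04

pKa = -log(2.21e-04) = 3.66. pH = pKa + log([A⁻]/[HA]) = 3.66 + log(0.558/0.08)

pH = 4.50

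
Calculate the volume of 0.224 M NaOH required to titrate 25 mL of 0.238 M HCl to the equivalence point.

At equivalence: moles acid = moles base. moles HCl = 0.238 × 25/1000 = 0.00595 mol. V_base = moles / 0.224 × 1000 = 26.6 mL.

V_{base} = 26.6 mL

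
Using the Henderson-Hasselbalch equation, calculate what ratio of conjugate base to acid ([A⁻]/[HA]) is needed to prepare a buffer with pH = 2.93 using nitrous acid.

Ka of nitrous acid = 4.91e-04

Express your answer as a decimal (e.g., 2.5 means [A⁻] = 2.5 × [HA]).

pKa = -log(4.91e-04) = 3.3089. pH = pKa + log([A⁻]/[HA]), so log([A⁻]/[HA]) = pH − pKa = 2.93 − 3.3089 = -0.3789. [A⁻]/[HA] = 10^(-0.3789) = 0.418

[A⁻]/[HA] = 0.418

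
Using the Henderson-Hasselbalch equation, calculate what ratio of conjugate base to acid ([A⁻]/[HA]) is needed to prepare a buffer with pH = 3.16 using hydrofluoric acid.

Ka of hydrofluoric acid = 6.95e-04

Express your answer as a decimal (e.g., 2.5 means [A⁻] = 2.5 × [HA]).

pKa = -log(6.95e-04) = 3.1580. pH = pKa + log([A⁻]/[HA]), so log([A⁻]/[HA]) = pH − pKa = 3.16 − 3.1580 = 0.0020. [A⁻]/[HA] = 10^(0.0020) = 1.00

[A⁻]/[HA] = 1.00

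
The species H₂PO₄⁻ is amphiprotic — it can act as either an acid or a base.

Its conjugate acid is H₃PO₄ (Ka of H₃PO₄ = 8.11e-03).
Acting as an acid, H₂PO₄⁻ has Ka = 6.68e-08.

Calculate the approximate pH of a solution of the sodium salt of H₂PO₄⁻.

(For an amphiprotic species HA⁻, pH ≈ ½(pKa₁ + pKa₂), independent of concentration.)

pKa₁ = -log(8.11e-03) = 2.09; pKa₂ = -log(6.68e-08) = 7.18. For an amphiprotic species, pH ≈ ½(pKa₁ + pKa₂) = ½(2.09 + 7.18) = 4.63.

pH = 4.63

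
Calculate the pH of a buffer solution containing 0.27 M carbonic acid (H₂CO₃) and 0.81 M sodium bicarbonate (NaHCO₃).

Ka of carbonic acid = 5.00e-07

pKa = -log(5.00e-07) = 6.30. pH = pKa + log([A⁻]/[HA]) = 6.30 + log(0.81/0.27)

pH = 6.78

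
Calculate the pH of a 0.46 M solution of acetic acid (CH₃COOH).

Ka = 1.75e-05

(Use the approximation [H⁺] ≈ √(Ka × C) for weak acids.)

[H⁺] = √(Ka × C) = √(1.75e-05 × 0.46) = 2.8373e-03. pH = -log(2.8373e-03)

pH = 2.55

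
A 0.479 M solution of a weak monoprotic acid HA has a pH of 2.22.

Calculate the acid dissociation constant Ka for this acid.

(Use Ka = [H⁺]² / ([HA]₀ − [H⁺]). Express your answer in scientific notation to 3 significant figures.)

[H⁺] = 10^(−pH) = 10^(−2.22) = 6.026e-03 M. For HA ⇌ H⁺ + A⁻, Ka = [H⁺][A⁻]/[HA] = [H⁺]² / ([HA]₀ − [H⁺]) = (6.026e-03)² / (0.479 − 6.026e-03) = 7.68e-05.

K_a = 7.68e-05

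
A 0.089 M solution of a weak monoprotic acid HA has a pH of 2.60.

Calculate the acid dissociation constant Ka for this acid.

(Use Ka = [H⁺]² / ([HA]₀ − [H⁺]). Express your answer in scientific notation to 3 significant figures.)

[H⁺] = 10^(−pH) = 10^(−2.60) = 2.512e-03 M. For HA ⇌ H⁺ + A⁻, Ka = [H⁺][A⁻]/[HA] = [H⁺]² / ([HA]₀ − [H⁺]) = (2.512e-03)² / (0.089 − 2.512e-03) = 7.30e-05.

K_a = 7.30e-05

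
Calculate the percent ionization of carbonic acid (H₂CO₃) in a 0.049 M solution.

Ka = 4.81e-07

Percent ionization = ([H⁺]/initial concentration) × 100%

Using Ka equilibrium: x² + Ka×x - Ka×C = 0. Solving: [H⁺] = 1.5328e-04. Percent = (1.5328e-04/0.049) × 100

Percent ionization = 0.313%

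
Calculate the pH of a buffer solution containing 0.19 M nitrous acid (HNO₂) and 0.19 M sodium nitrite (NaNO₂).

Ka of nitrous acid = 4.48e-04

pKa = -log(4.48e-04) = 3.35. pH = pKa + log([A⁻]/[HA]) = 3.35 + log(0.19/0.19)

pH = 3.35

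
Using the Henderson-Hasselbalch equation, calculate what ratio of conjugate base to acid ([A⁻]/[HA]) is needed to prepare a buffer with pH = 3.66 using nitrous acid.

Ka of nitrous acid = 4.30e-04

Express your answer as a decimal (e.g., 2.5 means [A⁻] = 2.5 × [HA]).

pKa = -log(4.30e-04) = 3.3665. pH = pKa + log([A⁻]/[HA]), so log([A⁻]/[HA]) = pH − pKa = 3.66 − 3.3665 = 0.2935. [A⁻]/[HA] = 10^(0.2935) = 1.97

[A⁻]/[HA] = 1.97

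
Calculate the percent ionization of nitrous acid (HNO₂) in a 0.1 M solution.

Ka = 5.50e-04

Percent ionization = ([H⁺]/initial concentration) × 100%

Using Ka equilibrium: x² + Ka×x - Ka×C = 0. Solving: [H⁺] = 7.1463e-03. Percent = (7.1463e-03/0.1) × 100

Percent ionization = 7.15%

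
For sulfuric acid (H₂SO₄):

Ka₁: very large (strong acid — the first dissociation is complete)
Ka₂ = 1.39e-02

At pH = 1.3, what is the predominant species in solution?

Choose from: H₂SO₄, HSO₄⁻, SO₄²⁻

The first dissociation is complete, so H₂SO₄ itself is never the predominant species in water; pKa₂ = -log(1.39e-02) = 1.86. For a polyprotic acid the predominant species crosses at each pKa: below pKa_n the protonated form dominates, above it the deprotonated form does. At pH = 1.3, the predominant species is HSO₄⁻.

HSO₄⁻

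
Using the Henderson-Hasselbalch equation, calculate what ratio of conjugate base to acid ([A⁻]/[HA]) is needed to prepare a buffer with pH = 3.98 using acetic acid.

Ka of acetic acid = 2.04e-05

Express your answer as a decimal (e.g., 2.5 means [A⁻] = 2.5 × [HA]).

pKa = -log(2.04e-05) = 4.6904. pH = pKa + log([A⁻]/[HA]), so log([A⁻]/[HA]) = pH − pKa = 3.98 − 4.6904 = -0.7104. [A⁻]/[HA] = 10^(-0.7104) = 0.195

[A⁻]/[HA] = 0.195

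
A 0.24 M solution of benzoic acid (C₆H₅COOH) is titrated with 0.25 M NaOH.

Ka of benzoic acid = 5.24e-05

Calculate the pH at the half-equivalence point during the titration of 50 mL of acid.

At half-equivalence [HA] = [A⁻], so Henderson-Hasselbalch gives pH = pKa = -log(5.24e-05) = 4.28.

pH = pKa = 4.28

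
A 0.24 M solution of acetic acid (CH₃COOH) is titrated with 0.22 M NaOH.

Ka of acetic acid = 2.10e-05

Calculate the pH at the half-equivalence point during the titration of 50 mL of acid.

At half-equivalence [HA] = [A⁻], so Henderson-Hasselbalch gives pH = pKa = -log(2.10e-05) = 4.68.

pH = pKa = 4.68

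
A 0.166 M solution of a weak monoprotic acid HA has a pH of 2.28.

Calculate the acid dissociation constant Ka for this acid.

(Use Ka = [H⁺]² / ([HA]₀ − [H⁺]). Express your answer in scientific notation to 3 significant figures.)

[H⁺] = 10^(−pH) = 10^(−2.28) = 5.248e-03 M. For HA ⇌ H⁺ + A⁻, Ka = [H⁺][A⁻]/[HA] = [H⁺]² / ([HA]₀ − [H⁺]) = (5.248e-03)² / (0.166 − 5.248e-03) = 1.71e-04.

K_a = 1.71e-04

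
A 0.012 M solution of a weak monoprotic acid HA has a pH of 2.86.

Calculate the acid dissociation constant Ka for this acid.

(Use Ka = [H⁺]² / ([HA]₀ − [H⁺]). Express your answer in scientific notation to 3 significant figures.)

[H⁺] = 10^(−pH) = 10^(−2.86) = 1.380e-03 M. For HA ⇌ H⁺ + A⁻, Ka = [H⁺][A⁻]/[HA] = [H⁺]² / ([HA]₀ − [H⁺]) = (1.380e-03)² / (0.012 − 1.380e-03) = 1.79e-04.

K_a = 1.79e-04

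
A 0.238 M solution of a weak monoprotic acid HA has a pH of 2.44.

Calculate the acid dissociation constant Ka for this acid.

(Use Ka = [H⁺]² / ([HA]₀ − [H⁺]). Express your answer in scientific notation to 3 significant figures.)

[H⁺] = 10^(−pH) = 10^(−2.44) = 3.631e-03 M. For HA ⇌ H⁺ + A⁻, Ka = [H⁺][A⁻]/[HA] = [H⁺]² / ([HA]₀ − [H⁺]) = (3.631e-03)² / (0.238 − 3.631e-03) = 5.62e-05.

K_a = 5.62e-05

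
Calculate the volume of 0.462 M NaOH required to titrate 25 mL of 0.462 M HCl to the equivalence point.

At equivalence: moles acid = moles base. moles HCl = 0.462 × 25/1000 = 0.01155 mol. V_base = moles / 0.462 × 1000 = 25.0 mL.

V_{base} = 25.0 mL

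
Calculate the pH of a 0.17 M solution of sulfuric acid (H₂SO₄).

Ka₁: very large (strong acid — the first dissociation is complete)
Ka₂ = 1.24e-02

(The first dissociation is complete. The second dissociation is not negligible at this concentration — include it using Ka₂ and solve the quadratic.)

First dissociation is complete: [H⁺]₀ = [HSO₄⁻]₀ = C = 0.17 M. Second dissociation HSO₄⁻ ⇌ H⁺ + SO₄²⁻: let x = [SO₄²⁻]. Ka₂ = (C + x)·x / (C − x) = 1.24e-02 → x² + (C + Ka₂)·x − Ka₂·C = 0 → x² + 0.18240·x − 2.108e-03 = 0. x = (−0.18240 + √(0.18240² + 4 × 2.108e-03)) / 2 = 1.0905e-02 M. [H⁺] = C + x = 0.17 + 1.0905e-02 = 1.8091e-01 M. pH = -log(1.8091e-01) = 0.74.

pH = 0.74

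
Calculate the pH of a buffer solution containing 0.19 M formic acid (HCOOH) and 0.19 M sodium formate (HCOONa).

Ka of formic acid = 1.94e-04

pKa = -log(1.94e-04) = 3.71. pH = pKa + log([A⁻]/[HA]) = 3.71 + log(0.19/0.19)

pH = 3.71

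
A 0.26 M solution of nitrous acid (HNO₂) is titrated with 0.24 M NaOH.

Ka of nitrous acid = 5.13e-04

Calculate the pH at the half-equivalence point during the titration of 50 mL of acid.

At half-equivalence [HA] = [A⁻], so Henderson-Hasselbalch gives pH = pKa = -log(5.13e-04) = 3.29.

pH = pKa = 3.29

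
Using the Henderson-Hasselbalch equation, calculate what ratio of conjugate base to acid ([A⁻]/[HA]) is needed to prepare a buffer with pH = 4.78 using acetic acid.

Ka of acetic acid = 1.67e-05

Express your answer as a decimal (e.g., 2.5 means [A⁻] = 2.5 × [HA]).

pKa = -log(1.67e-05) = 4.7773. pH = pKa + log([A⁻]/[HA]), so log([A⁻]/[HA]) = pH − pKa = 4.78 − 4.7773 = 0.0027. [A⁻]/[HA] = 10^(0.0027) = 1.01

[A⁻]/[HA] = 1.01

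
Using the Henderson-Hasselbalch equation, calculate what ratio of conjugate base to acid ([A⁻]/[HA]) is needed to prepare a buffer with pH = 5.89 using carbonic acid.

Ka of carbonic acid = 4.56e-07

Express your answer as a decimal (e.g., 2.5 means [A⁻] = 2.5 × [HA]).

pKa = -log(4.56e-07) = 6.3410. pH = pKa + log([A⁻]/[HA]), so log([A⁻]/[HA]) = pH − pKa = 5.89 − 6.3410 = -0.4510. [A⁻]/[HA] = 10^(-0.4510) = 0.354

[A⁻]/[HA] = 0.354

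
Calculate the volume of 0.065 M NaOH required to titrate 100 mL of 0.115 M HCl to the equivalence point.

At equivalence: moles acid = moles base. moles HCl = 0.115 × 100/1000 = 0.0115 mol. V_base = moles / 0.065 × 1000 = 176.9 mL.

V_{base} = 176.9 mL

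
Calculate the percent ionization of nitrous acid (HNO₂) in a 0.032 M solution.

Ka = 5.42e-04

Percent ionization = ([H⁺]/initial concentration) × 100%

Using Ka equilibrium: x² + Ka×x - Ka×C = 0. Solving: [H⁺] = 3.9024e-03. Percent = (3.9024e-03/0.032) × 100

Percent ionization = 12.2%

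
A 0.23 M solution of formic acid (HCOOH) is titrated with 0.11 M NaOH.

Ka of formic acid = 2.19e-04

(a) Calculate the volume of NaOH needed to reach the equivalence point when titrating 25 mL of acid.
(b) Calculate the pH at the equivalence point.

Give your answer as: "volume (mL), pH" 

moles acid = 0.23 × 25/1000 = 0.00575 mol; V_base = moles/0.11 × 1000 = 52.3 mL. At equivalence only the conjugate base is present: [A⁻] = 0.00575/0.077 = 7.4412e-02 M. Kb = Kw/Ka = 4.57e-11; [OH⁻] = √(Kb × [A⁻]) = 1.8433e-06; pOH = 5.73; pH = 14 - pOH = 8.27.

V = 52.3 mL, pH = 8.27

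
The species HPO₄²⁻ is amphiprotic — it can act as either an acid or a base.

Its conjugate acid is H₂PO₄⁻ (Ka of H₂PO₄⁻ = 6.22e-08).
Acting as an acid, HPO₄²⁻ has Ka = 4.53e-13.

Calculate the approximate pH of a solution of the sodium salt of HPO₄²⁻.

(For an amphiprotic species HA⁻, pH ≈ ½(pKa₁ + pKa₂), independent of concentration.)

pKa₁ = -log(6.22e-08) = 7.21; pKa₂ = -log(4.53e-13) = 12.34. For an amphiprotic species, pH ≈ ½(pKa₁ + pKa₂) = ½(7.21 + 12.34) = 9.78.

pH = 9.78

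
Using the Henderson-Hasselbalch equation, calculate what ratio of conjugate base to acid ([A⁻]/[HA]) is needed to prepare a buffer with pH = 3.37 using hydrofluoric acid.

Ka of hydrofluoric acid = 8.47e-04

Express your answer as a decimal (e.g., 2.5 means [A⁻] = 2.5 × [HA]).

pKa = -log(8.47e-04) = 3.0721. pH = pKa + log([A⁻]/[HA]), so log([A⁻]/[HA]) = pH − pKa = 3.37 − 3.0721 = 0.2979. [A⁻]/[HA] = 10^(0.2979) = 1.99

[A⁻]/[HA] = 1.99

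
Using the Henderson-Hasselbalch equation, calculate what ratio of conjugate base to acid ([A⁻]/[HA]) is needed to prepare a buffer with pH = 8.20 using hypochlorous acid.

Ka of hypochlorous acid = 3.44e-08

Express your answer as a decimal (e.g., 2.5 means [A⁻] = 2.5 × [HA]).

pKa = -log(3.44e-08) = 7.4634. pH = pKa + log([A⁻]/[HA]), so log([A⁻]/[HA]) = pH − pKa = 8.20 − 7.4634 = 0.7366. [A⁻]/[HA] = 10^(0.7366) = 5.45

[A⁻]/[HA] = 5.45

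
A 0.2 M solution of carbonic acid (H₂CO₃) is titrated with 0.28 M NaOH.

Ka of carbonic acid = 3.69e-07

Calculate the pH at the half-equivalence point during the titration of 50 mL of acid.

At half-equivalence [HA] = [A⁻], so Henderson-Hasselbalch gives pH = pKa = -log(3.69e-07) = 6.43.

pH = pKa = 6.43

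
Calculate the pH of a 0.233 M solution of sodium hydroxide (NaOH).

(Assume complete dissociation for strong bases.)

[OH⁻] = 0.233 M for strong base. pOH = -log[OH⁻] = 0.63, pH = 14 - pOH

pH = 13.37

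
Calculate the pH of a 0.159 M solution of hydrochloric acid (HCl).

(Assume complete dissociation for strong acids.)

[H⁺] = 0.159 M for strong acid. pH = -log[H⁺] = -log(0.159)

pH = 0.80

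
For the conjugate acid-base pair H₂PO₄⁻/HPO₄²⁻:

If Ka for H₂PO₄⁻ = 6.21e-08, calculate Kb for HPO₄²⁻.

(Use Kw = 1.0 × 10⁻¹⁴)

For a conjugate pair Ka × Kb = Kw, so Kb = Kw/Ka = 1.0 × 10⁻¹⁴ / 6.21e-08 = 1.61e-07.

K_b = 1.61e-07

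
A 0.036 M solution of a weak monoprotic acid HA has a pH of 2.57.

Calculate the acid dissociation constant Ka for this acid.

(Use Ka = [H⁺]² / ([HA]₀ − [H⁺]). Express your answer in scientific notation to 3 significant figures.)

[H⁺] = 10^(−pH) = 10^(−2.57) = 2.692e-03 M. For HA ⇌ H⁺ + A⁻, Ka = [H⁺][A⁻]/[HA] = [H⁺]² / ([HA]₀ − [H⁺]) = (2.692e-03)² / (0.036 − 2.692e-03) = 2.17e-04.

K_a = 2.17e-04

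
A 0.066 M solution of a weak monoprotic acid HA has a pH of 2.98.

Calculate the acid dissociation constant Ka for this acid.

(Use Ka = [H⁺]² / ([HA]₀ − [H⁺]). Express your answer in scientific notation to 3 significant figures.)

[H⁺] = 10^(−pH) = 10^(−2.98) = 1.047e-03 M. For HA ⇌ H⁺ + A⁻, Ka = [H⁺][A⁻]/[HA] = [H⁺]² / ([HA]₀ − [H⁺]) = (1.047e-03)² / (0.066 − 1.047e-03) = 1.69e-05.

K_a = 1.69e-05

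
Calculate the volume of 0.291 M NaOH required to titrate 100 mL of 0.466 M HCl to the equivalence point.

At equivalence: moles acid = moles base. moles HCl = 0.466 × 100/1000 = 0.0466 mol. V_base = moles / 0.291 × 1000 = 160.1 mL.

V_{base} = 160.1 mL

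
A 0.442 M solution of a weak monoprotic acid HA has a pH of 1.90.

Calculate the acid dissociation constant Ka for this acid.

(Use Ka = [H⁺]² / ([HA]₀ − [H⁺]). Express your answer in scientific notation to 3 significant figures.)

[H⁺] = 10^(−pH) = 10^(−1.90) = 1.259e-02 M. For HA ⇌ H⁺ + A⁻, Ka = [H⁺][A⁻]/[HA] = [H⁺]² / ([HA]₀ − [H⁺]) = (1.259e-02)² / (0.442 − 1.259e-02) = 3.69e-04.

K_a = 3.69e-04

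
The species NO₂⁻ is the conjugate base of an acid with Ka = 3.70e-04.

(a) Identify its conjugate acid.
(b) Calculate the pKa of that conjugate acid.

(a) The conjugate acid is formed by adding one H⁺ to NO₂⁻, giving HNO₂. (b) pKa = -log(Ka) = -log(3.70e-04) = 3.43.

Conjugate acid: HNO₂; pK_a = 3.43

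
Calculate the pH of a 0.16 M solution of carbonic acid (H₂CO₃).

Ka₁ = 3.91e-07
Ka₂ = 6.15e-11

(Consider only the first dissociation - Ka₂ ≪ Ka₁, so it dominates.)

First dissociation dominates. From Ka₁ = [H⁺][HA⁻]/[H₂A], x² + Ka₁·x − Ka₁·C = 0 with C = 0.16 M and Ka₁ = 3.91e-07. Solving: [H⁺] = (−Ka₁ + √(Ka₁² + 4·Ka₁·C)) / 2 = 2.4992e-04 M. pH = -log(2.4992e-04) = 3.60.

pH = 3.60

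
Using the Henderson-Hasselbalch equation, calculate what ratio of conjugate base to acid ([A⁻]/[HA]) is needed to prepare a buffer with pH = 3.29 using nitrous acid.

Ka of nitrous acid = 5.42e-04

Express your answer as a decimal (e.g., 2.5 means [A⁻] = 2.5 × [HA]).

pKa = -log(5.42e-04) = 3.2660. pH = pKa + log([A⁻]/[HA]), so log([A⁻]/[HA]) = pH − pKa = 3.29 − 3.2660 = 0.0240. [A⁻]/[HA] = 10^(0.0240) = 1.06

[A⁻]/[HA] = 1.06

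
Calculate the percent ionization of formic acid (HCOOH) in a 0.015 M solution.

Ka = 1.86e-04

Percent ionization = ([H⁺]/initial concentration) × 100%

Using Ka equilibrium: x² + Ka×x - Ka×C = 0. Solving: [H⁺] = 1.5799e-03. Percent = (1.5799e-03/0.015) × 100

Percent ionization = 10.5%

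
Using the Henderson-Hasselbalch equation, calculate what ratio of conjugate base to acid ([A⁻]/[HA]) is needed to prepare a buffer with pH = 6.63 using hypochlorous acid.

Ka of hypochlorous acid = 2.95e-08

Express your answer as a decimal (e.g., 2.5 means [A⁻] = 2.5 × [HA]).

pKa = -log(2.95e-08) = 7.5302. pH = pKa + log([A⁻]/[HA]), so log([A⁻]/[HA]) = pH − pKa = 6.63 − 7.5302 = -0.9002. [A⁻]/[HA] = 10^(-0.9002) = 0.126

[A⁻]/[HA] = 0.126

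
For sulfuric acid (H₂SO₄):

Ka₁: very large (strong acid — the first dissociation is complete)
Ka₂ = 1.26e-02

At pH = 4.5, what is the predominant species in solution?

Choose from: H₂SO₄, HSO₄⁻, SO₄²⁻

The first dissociation is complete, so H₂SO₄ itself is never the predominant species in water; pKa₂ = -log(1.26e-02) = 1.90. For a polyprotic acid the predominant species crosses at each pKa: below pKa_n the protonated form dominates, above it the deprotonated form does. At pH = 4.5, the predominant species is SO₄²⁻.

SO₄²⁻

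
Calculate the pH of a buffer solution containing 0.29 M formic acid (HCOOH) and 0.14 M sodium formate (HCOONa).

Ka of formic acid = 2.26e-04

pKa = -log(2.26e-04) = 3.65. pH = pKa + log([A⁻]/[HA]) = 3.65 + log(0.14/0.29)

pH = 3.33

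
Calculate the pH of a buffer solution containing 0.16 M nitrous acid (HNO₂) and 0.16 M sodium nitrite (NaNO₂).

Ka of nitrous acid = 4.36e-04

pKa = -log(4.36e-04) = 3.36. pH = pKa + log([A⁻]/[HA]) = 3.36 + log(0.16/0.16)

pH = 3.36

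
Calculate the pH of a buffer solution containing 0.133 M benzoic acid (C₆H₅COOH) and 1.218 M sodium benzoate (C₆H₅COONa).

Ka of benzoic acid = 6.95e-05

pKa = -log(6.95e-05) = 4.16. pH = pKa + log([A⁻]/[HA]) = 4.16 + log(1.218/0.133)

pH = 5.12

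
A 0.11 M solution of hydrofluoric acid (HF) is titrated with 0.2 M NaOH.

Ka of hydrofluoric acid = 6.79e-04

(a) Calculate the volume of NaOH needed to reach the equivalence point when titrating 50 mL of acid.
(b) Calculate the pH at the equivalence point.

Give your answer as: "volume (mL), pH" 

moles acid = 0.11 × 50/1000 = 0.0055 mol; V_base = moles/0.2 × 1000 = 27.5 mL. At equivalence only the conjugate base is present: [A⁻] = 0.0055/0.077 = 7.0968e-02 M. Kb = Kw/Ka = 1.47e-11; [OH⁻] = √(Kb × [A⁻]) = 1.0223e-06; pOH = 5.99; pH = 14 - pOH = 8.01.

V = 27.5 mL, pH = 8.01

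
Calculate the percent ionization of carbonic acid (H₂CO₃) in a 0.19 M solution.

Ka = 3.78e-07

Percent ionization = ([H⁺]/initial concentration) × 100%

Using Ka equilibrium: x² + Ka×x - Ka×C = 0. Solving: [H⁺] = 2.6780e-04. Percent = (2.6780e-04/0.19) × 100

Percent ionization = 0.141%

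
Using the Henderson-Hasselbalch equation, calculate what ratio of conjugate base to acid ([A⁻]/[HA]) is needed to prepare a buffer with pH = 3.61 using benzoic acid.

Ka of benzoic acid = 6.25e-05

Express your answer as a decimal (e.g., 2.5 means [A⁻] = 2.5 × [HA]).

pKa = -log(6.25e-05) = 4.2041. pH = pKa + log([A⁻]/[HA]), so log([A⁻]/[HA]) = pH − pKa = 3.61 − 4.2041 = -0.5941. [A⁻]/[HA] = 10^(-0.5941) = 0.255

[A⁻]/[HA] = 0.255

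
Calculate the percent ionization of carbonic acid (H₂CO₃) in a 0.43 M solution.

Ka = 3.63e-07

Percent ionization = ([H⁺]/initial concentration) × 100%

Using Ka equilibrium: x² + Ka×x - Ka×C = 0. Solving: [H⁺] = 3.9490e-04. Percent = (3.9490e-04/0.43) × 100

Percent ionization = 0.0918%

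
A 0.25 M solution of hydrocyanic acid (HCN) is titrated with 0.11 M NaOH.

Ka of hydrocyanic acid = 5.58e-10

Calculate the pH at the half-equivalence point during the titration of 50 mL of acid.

At half-equivalence [HA] = [A⁻], so Henderson-Hasselbalch gives pH = pKa = -log(5.58e-10) = 9.25.

pH = pKa = 9.25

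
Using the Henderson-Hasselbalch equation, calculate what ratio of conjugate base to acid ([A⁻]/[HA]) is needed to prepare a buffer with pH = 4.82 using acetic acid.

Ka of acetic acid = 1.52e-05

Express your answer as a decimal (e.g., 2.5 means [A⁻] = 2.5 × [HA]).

pKa = -log(1.52e-05) = 4.8182. pH = pKa + log([A⁻]/[HA]), so log([A⁻]/[HA]) = pH − pKa = 4.82 − 4.8182 = 0.0018. [A⁻]/[HA] = 10^(0.0018) = 1.00

[A⁻]/[HA] = 1.00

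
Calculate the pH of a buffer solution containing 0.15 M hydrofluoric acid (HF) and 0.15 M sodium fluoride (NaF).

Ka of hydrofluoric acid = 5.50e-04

pKa = -log(5.50e-04) = 3.26. pH = pKa + log([A⁻]/[HA]) = 3.26 + log(0.15/0.15)

pH = 3.26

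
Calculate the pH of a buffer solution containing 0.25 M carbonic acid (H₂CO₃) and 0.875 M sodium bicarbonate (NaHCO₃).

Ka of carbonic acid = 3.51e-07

pKa = -log(3.51e-07) = 6.45. pH = pKa + log([A⁻]/[HA]) = 6.45 + log(0.875/0.25)

pH = 7.00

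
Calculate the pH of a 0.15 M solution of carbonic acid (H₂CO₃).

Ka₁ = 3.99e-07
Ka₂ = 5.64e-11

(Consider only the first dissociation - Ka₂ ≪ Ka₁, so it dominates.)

First dissociation dominates. From Ka₁ = [H⁺][HA⁻]/[H₂A], x² + Ka₁·x − Ka₁·C = 0 with C = 0.15 M and Ka₁ = 3.99e-07. Solving: [H⁺] = (−Ka₁ + √(Ka₁² + 4·Ka₁·C)) / 2 = 2.4444e-04 M. pH = -log(2.4444e-04) = 3.61.

pH = 3.61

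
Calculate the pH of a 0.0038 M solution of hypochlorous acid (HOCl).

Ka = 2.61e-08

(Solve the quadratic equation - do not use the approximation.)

x² + Ka×x - Ka×C = 0. Using quadratic formula: [H⁺] = 9.9459e-06

pH = 5.00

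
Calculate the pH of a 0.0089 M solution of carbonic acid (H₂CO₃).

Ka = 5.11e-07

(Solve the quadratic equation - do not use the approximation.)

x² + Ka×x - Ka×C = 0. Using quadratic formula: [H⁺] = 6.7183e-05

pH = 4.17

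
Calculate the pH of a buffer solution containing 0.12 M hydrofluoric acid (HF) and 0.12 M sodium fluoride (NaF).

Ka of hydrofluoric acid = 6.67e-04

pKa = -log(6.67e-04) = 3.18. pH = pKa + log([A⁻]/[HA]) = 3.18 + log(0.12/0.12)

pH = 3.18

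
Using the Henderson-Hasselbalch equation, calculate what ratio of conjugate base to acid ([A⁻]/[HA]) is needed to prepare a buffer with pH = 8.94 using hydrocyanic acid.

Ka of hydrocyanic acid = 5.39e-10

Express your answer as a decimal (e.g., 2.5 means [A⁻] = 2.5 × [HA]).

pKa = -log(5.39e-10) = 9.2684. pH = pKa + log([A⁻]/[HA]), so log([A⁻]/[HA]) = pH − pKa = 8.94 − 9.2684 = -0.3284. [A⁻]/[HA] = 10^(-0.3284) = 0.469

[A⁻]/[HA] = 0.469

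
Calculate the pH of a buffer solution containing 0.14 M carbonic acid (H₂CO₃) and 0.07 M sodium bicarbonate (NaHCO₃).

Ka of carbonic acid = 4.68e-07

pKa = -log(4.68e-07) = 6.33. pH = pKa + log([A⁻]/[HA]) = 6.33 + log(0.07/0.14)

pH = 6.03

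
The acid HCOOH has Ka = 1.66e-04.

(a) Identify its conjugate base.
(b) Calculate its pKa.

(a) The conjugate base is formed by removing one H⁺ from HCOOH, giving HCOO⁻. (b) pKa = -log(Ka) = -log(1.66e-04) = 3.78.

Conjugate base: HCOO⁻; pK_a = 3.78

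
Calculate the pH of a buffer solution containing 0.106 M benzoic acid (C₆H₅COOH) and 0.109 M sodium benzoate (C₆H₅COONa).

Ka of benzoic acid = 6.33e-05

pKa = -log(6.33e-05) = 4.20. pH = pKa + log([A⁻]/[HA]) = 4.20 + log(0.109/0.106)

pH = 4.21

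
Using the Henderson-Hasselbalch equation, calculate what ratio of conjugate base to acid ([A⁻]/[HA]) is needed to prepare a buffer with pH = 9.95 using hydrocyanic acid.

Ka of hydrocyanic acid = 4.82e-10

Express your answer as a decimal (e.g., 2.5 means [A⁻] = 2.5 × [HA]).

pKa = -log(4.82e-10) = 9.3170. pH = pKa + log([A⁻]/[HA]), so log([A⁻]/[HA]) = pH − pKa = 9.95 − 9.3170 = 0.6330. [A⁻]/[HA] = 10^(0.6330) = 4.30

[A⁻]/[HA] = 4.30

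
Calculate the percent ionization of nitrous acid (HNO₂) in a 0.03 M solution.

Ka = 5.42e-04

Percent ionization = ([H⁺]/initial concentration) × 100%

Using Ka equilibrium: x² + Ka×x - Ka×C = 0. Solving: [H⁺] = 3.7705e-03. Percent = (3.7705e-03/0.03) × 100

Percent ionization = 12.6%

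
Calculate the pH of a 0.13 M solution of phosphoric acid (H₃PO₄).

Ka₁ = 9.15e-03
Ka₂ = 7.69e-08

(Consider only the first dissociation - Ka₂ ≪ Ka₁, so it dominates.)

First dissociation dominates. From Ka₁ = [H⁺][HA⁻]/[H₂A], x² + Ka₁·x − Ka₁·C = 0 with C = 0.13 M and Ka₁ = 9.15e-03. Solving: [H⁺] = (−Ka₁ + √(Ka₁² + 4·Ka₁·C)) / 2 = 3.0216e-02 M. pH = -log(3.0216e-02) = 1.52.

pH = 1.52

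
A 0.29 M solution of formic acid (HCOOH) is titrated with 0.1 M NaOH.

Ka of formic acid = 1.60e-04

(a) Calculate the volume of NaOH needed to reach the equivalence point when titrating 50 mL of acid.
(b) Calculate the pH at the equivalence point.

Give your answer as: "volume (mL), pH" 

moles acid = 0.29 × 50/1000 = 0.0145 mol; V_base = moles/0.1 × 1000 = 145.0 mL. At equivalence only the conjugate base is present: [A⁻] = 0.0145/0.195 = 7.4359e-02 M. Kb = Kw/Ka = 6.25e-11; [OH⁻] = √(Kb × [A⁻]) = 2.1558e-06; pOH = 5.67; pH = 14 - pOH = 8.33.

V = 145.0 mL, pH = 8.33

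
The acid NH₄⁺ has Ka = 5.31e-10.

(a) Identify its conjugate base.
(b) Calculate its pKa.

(a) The conjugate base is formed by removing one H⁺ from NH₄⁺, giving NH₃. (b) pKa = -log(Ka) = -log(5.31e-10) = 9.27.

Conjugate base: NH₃; pK_a = 9.27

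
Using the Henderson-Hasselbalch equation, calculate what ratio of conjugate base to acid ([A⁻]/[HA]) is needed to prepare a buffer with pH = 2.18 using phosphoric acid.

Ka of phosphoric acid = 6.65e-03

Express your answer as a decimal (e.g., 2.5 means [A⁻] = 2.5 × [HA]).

pKa = -log(6.65e-03) = 2.1772. pH = pKa + log([A⁻]/[HA]), so log([A⁻]/[HA]) = pH − pKa = 2.18 − 2.1772 = 0.0028. [A⁻]/[HA] = 10^(0.0028) = 1.01

[A⁻]/[HA] = 1.01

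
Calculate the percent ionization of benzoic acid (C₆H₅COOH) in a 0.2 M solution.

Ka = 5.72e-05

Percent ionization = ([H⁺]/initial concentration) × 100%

Using Ka equilibrium: x² + Ka×x - Ka×C = 0. Solving: [H⁺] = 3.3538e-03. Percent = (3.3538e-03/0.2) × 100

Percent ionization = 1.68%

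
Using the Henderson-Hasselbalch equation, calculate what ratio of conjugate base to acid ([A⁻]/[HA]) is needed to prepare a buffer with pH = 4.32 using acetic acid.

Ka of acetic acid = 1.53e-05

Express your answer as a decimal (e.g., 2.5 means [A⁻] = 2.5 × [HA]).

pKa = -log(1.53e-05) = 4.8153. pH = pKa + log([A⁻]/[HA]), so log([A⁻]/[HA]) = pH − pKa = 4.32 − 4.8153 = -0.4953. [A⁻]/[HA] = 10^(-0.4953) = 0.320

[A⁻]/[HA] = 0.320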